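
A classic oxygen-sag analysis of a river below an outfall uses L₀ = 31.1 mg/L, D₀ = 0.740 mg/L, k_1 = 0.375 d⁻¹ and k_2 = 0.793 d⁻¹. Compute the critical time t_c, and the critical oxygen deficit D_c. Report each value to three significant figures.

At the critical point dD/dt = 0, so k_1 L₀ e^(−k_1 t) = k_2 D. Substituting D(t) from the Streeter–Phelps equation and solving for t gives
t_c = ln[(k_2/k_1)(1 − D₀(k_2−k_1)/(k_1 L₀))] / (k_2−k_1).
Here k_2−k_1 = 0.4180 d⁻¹ and 1 − D₀(k_2−k_1)/(k_1 L₀) = 1 − 0.740×0.4180/(0.375×31.1) = 0.9735, so
t_c = ln(2.115 × 0.9735) / 0.4180 = 0.7220 / 0.4180 = 1.727 d.
L(t_c) = L₀ e^(−k_1 t_c) = 31.1 × 0.5232 = 16.27 mg/L, and at the critical point k_2 D_c = k_1 L, so D_c = (0.375/0.793) × 16.27 = 7.695 mg/L.

t_c ≈ 1.73 d; D_c ≈ 7.69 mg/L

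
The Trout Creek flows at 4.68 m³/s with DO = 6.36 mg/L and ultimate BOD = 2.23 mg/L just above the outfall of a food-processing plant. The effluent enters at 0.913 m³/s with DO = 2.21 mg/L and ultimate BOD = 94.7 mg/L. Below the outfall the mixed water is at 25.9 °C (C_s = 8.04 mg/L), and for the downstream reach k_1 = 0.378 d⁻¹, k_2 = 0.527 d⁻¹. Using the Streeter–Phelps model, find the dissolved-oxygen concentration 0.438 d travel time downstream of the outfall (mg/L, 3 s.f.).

Mixed DO = (4.68×6.36 + 0.913×2.21)/(4.68+0.913) = 31.78/5.593 = 5.683 mg/L.
Mixed L₀ = (4.68×2.23 + 0.913×94.7)/(5.593) = 96.90/5.593 = 17.32 mg/L.
Initial deficit D₀ = C_s − DO₀ = 8.04 − 5.683 = 2.357 mg/L.
D(0.438) = [0.378×17.32/(0.527−0.378)](e^(−0.378×0.438) − e^(−0.527×0.438)) + 2.357 e^(−0.527×0.438)
= 43.95 × (0.8474 − 0.7939) + 2.357 × 0.7939 = 4.225 mg/L.
DO = 8.04 − 4.225 = 3.815 mg/L.

DO ≈ 3.82 mg/L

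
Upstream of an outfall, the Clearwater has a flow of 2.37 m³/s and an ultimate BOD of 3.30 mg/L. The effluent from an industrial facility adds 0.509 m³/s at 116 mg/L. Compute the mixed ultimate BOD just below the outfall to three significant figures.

23.2 mg/L

Flow-weighted mixing: C = (Q_r C_r + Q_w C_w)/(Q_r + Q_w)
= (2.37×3.30 + 0.509×116)/(2.37 + 0.509) = 66.87/2.879 = 23.23 mg/L.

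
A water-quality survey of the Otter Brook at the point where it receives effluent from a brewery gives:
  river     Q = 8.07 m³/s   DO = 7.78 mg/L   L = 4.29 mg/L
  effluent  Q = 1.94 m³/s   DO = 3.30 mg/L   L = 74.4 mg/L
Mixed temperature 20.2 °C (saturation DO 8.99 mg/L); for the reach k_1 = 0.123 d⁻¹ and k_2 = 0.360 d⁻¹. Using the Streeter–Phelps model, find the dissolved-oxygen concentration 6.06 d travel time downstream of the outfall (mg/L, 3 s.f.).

Mixed DO = (8.07×7.78 + 1.94×3.30)/(8.07+1.94) = 69.19/10.01 = 6.912 mg/L.
Mixed L₀ = (8.07×4.29 + 1.94×74.4)/(10.01) = 179.0/10.01 = 17.88 mg/L.
Initial deficit D₀ = C_s − DO₀ = 8.99 − 6.912 = 2.078 mg/L.
D(6.06) = [0.123×17.88/(0.360−0.123)](e^(−0.123×6.06) − e^(−0.360×6.06)) + 2.078 e^(−0.360×6.06)
= 9.278 × (0.4746 − 0.1129) + 2.078 × 0.1129 = 3.590 mg/L.
DO = 8.99 − 3.590 = 5.400 mg/L.

DO ≈ 5.40 mg/L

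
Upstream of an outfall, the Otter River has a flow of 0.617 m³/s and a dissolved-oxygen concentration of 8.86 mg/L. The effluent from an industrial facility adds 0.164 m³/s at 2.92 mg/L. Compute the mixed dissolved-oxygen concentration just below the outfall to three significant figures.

Flow-weighted mixing: C = (Q_r C_r + Q_w C_w)/(Q_r + Q_w)
= (0.617×8.86 + 0.164×2.92)/(0.617 + 0.164) = 5.946/0.7810 = 7.613 mg/L.

7.61 mg/L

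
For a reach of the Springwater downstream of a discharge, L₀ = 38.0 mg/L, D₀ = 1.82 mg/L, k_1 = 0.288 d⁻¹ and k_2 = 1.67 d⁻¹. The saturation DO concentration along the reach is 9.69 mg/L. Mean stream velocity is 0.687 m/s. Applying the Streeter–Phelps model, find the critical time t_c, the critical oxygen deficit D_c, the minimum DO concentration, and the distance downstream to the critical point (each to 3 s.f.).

At the critical point dD/dt = 0, so k_1 L₀ e^(−k_1 t) = k_2 D. Substituting D(t) from the Streeter–Phelps equation and solving for t gives
t_c = ln[(k_2/k_1)(1 − D₀(k_2−k_1)/(k_1 L₀))] / (k_2−k_1).
Here k_2−k_1 = 1.382 d⁻¹ and 1 − D₀(k_2−k_1)/(k_1 L₀) = 1 − 1.82×1.382/(0.288×38.0) = 0.7702, so
t_c = ln(5.799 × 0.7702) / 1.382 = 1.496 / 1.382 = 1.083 d.
L(t_c) = L₀ e^(−k_1 t_c) = 38.0 × 0.7321 = 27.82 mg/L, and at the critical point k_2 D_c = k_1 L, so D_c = (0.288/1.67) × 27.82 = 4.798 mg/L.
Minimum DO = C_s − D_c = 9.69 − 4.798 = 4.892 mg/L.
x_c = v t_c = 0.687 m/s × 1.083 d × 86400 s/d = 64270 m ≈ 64.3 km.

t_c ≈ 1.08 d; D_c ≈ 4.80 mg/L; min DO ≈ 4.89 mg/L; x_c ≈ 64.3 km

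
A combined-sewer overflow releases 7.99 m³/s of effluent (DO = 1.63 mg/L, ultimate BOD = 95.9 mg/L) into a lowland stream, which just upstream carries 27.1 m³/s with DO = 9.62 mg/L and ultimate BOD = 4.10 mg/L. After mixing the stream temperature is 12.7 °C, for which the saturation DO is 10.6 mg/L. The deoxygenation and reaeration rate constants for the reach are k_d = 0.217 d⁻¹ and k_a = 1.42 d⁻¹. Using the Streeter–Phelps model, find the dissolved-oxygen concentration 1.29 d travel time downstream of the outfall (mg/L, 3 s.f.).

DO ≈ 7.47 mg/L

Mixed DO = (27.1×9.62 + 7.99×1.63)/(27.1+7.99) = 273.7/35.09 = 7.801 mg/L.
Mixed L₀ = (27.1×4.10 + 7.99×95.9)/(35.09) = 877.4/35.09 = 25.00 mg/L.
Initial deficit D₀ = C_s − DO₀ = 10.6 − 7.801 = 2.799 mg/L.
D(1.29) = [0.217×25.00/(1.42−0.217)](e^(−0.217×1.29) − e^(−1.42×1.29)) + 2.799 e^(−1.42×1.29)
= 4.510 × (0.7558 − 0.1601) + 2.799 × 0.1601 = 3.135 mg/L.
DO = 10.6 − 3.135 = 7.465 mg/L.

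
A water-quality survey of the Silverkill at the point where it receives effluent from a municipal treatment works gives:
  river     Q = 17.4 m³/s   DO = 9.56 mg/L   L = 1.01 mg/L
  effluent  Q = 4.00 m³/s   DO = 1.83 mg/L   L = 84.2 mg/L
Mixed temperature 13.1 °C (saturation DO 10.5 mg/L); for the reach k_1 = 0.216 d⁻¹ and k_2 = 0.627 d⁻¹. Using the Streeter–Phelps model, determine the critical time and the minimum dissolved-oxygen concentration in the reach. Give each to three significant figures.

t_c ≈ 1.81 d; minimum DO ≈ 6.64 mg/L

Mixed DO = (17.4×9.56 + 4.00×1.83)/(17.4+4.00) = 173.7/21.40 = 8.115 mg/L.
Mixed L₀ = (17.4×1.01 + 4.00×84.2)/(21.40) = 354.4/21.40 = 16.56 mg/L.
Initial deficit D₀ = C_s − DO₀ = 10.5 − 8.115 = 2.385 mg/L.
t_c = (1/0.4110) ln[(0.627/0.216)(1 − 2.385×0.4110/(0.216×16.56))] = 2.433 × ln(2.107) = 1.814 d.
D_c = (0.216/0.627) × 16.56 × e^(−0.216×1.814) = 0.3445 × 16.56 × 0.6759 = 3.856 mg/L.
Minimum DO = 10.5 − 3.856 = 6.644 mg/L.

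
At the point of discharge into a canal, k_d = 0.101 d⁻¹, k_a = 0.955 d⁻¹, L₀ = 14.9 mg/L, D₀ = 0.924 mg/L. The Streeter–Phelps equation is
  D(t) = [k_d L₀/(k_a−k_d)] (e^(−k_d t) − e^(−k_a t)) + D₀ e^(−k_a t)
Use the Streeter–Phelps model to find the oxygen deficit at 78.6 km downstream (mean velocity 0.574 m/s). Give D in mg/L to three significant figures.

Travel time t = x/v = 78.6 km / (0.574 m/s) = 78600 m / 0.574 m/s = 136900 s = 1.585 d.
k_d L₀/(k_a−k_d) = 0.101×14.9/(0.955−0.101) = 1.505/0.8540 = 1.762 mg/L.
e^(−k_d t) = e^(−0.101×1.585) = 0.8521; e^(−k_a t) = e^(−0.955×1.585) = 0.2201.
D = 1.762 × (0.8521 − 0.2201) + 0.924 × 0.2201 = 1.114 + 0.2034 = 1.317 mg/L.

D ≈ 1.32 mg/L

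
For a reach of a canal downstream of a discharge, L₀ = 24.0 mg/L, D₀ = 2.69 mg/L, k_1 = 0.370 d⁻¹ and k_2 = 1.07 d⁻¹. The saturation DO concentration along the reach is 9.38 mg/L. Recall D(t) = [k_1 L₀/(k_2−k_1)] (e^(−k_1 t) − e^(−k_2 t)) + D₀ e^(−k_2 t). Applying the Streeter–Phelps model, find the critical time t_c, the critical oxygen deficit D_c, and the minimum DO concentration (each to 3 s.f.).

With k_2/k_1 = 2.892 and 1 − D₀(k_2−k_1)/(k_1 L₀) = 0.7880,
t_c = ln(2.892 × 0.7880) / (1.07 − 0.370) = ln(2.279) / 0.7000 = 0.8236/0.7000 = 1.177 d.
L(t_c) = L₀ e^(−k_1 t_c) = 24.0 × 0.6471 = 15.53 mg/L, and at the critical point k_2 D_c = k_1 L, so D_c = (0.370/1.07) × 15.53 = 5.370 mg/L.
Minimum DO = C_s − D_c = 9.38 − 5.370 = 4.010 mg/L.

t_c ≈ 1.18 d; D_c ≈ 5.37 mg/L; min DO ≈ 4.01 mg/L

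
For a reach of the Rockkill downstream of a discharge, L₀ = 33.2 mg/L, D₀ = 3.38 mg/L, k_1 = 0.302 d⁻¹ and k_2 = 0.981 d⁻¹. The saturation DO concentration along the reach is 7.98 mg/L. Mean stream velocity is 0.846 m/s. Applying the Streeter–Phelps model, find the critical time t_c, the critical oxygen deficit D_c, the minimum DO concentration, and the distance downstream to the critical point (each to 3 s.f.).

t_c ≈ 1.35 d; D_c ≈ 6.79 mg/L; min DO ≈ 1.19 mg/L; x_c ≈ 98.8 km

With k_2/k_1 = 3.248 and 1 − D₀(k_2−k_1)/(k_1 L₀) = 0.7711,
t_c = ln(3.248 × 0.7711) / (0.981 − 0.302) = ln(2.505) / 0.6790 = 0.9182/0.6790 = 1.352 d.
L(t_c) = L₀ e^(−k_1 t_c) = 33.2 × 0.6647 = 22.07 mg/L, and at the critical point k_2 D_c = k_1 L, so D_c = (0.302/0.981) × 22.07 = 6.794 mg/L.
Minimum DO = C_s − D_c = 7.98 − 6.794 = 1.186 mg/L.
x_c = v t_c = 0.846 m/s × 1.352 d × 86400 s/d = 98850 m ≈ 98.8 km.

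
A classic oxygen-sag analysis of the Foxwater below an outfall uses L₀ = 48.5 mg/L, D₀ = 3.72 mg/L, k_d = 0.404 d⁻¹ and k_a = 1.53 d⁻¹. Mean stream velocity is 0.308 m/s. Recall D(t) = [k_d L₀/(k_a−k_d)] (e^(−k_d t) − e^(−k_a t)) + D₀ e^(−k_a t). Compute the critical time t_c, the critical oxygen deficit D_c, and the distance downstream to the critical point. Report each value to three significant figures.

t_c ≈ 0.969 d; D_c ≈ 8.66 mg/L; x_c ≈ 25.8 km

t_c = [1/(k_a−k_d)] ln[(k_a/k_d)(1 − D₀(k_a−k_d)/(k_d L₀))]
= [1/(1.53−0.404)] ln[(1.53/0.404)(1 − 3.72×1.126/(0.404×48.5))]
= (1/1.126) ln[3.787 × 0.7862] = 0.8881 × ln(2.978) = 0.8881 × 1.091 = 0.9690 d.
D_c = (k_d/k_a) L₀ e^(−k_d t_c) = (0.404/1.53) × 48.5 × e^(−0.404×0.9690) = 0.2641 × 48.5 × 0.6761 = 8.658 mg/L.
x_c = v t_c = 0.308 m/s × 0.9690 d × 86400 s/d = 25790 m ≈ 25.8 km.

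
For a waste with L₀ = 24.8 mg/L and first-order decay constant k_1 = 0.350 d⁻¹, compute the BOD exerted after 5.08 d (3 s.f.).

y ≈ 20.6 mg/L

y_t = L₀(1 − e^(−k_1 t)) = 24.8 × (1 − e^(−0.350×5.08))
= 24.8 × (1 − 0.1690) = 24.8 × 0.8310 = 20.61 mg/L.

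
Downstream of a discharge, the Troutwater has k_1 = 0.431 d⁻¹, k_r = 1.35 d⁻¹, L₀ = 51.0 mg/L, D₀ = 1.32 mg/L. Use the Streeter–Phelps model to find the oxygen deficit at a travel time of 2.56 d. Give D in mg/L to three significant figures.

D ≈ 7.22 mg/L

k_1 L₀/(k_r−k_1) = 0.431×51.0/(1.35−0.431) = 21.98/0.9190 = 23.92 mg/L.
e^(−k_1 t) = e^(−0.431×2.560) = 0.3318; e^(−k_r t) = e^(−1.35×2.560) = 0.03156.
D = 23.92 × (0.3318 − 0.03156) + 1.32 × 0.03156 = 7.180 + 0.04165 = 7.222 mg/L.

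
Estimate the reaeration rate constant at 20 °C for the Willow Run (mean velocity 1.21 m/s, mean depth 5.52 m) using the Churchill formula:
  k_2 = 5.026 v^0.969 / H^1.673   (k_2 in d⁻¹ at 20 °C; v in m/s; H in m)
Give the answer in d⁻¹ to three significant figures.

k_2 ≈ 0.347 d⁻¹

k_2 = 5.026 × 1.21^0.969 / 5.52^1.673 = 5.026 × 1.203 / 17.43 = 0.3469 d⁻¹.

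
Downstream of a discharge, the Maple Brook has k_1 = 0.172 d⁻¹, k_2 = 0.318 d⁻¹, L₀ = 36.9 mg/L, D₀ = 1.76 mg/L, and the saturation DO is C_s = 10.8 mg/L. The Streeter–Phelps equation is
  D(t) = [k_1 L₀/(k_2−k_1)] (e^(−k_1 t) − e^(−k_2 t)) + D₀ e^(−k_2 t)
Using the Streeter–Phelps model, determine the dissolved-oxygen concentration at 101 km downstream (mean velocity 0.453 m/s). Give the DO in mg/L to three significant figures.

DO ≈ 1.27 mg/L

Travel time t = x/v = 101 km / (0.453 m/s) = 101000 m / 0.453 m/s = 223000 s = 2.581 d.
k_1 L₀/(k_2−k_1) = 0.172×36.9/(0.318−0.172) = 6.347/0.1460 = 43.47 mg/L.
e^(−k_1 t) = e^(−0.172×2.581) = 0.6416; e^(−k_2 t) = e^(−0.318×2.581) = 0.4402.
D = 43.47 × (0.6416 − 0.4402) + 1.76 × 0.4402 = 8.755 + 0.7747 = 9.530 mg/L.
DO = C_s − D = 10.8 − 9.530 = 1.270 mg/L.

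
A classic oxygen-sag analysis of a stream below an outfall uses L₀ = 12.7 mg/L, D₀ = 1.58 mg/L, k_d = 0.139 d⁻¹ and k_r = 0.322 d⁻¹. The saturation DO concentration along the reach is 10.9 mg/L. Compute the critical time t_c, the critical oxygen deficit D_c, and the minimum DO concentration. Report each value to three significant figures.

With k_r/k_d = 2.317 and 1 − D₀(k_r−k_d)/(k_d L₀) = 0.8362,
t_c = ln(2.317 × 0.8362) / (0.322 − 0.139) = ln(1.937) / 0.1830 = 0.6612/0.1830 = 3.613 d.
D_c = (k_d/k_r) L₀ e^(−k_d t_c) = (0.139/0.322) × 12.7 × e^(−0.139×3.613) = 0.4317 × 12.7 × 0.6052 = 3.318 mg/L.
Minimum DO = C_s − D_c = 10.9 − 3.318 = 7.582 mg/L.

t_c ≈ 3.61 d; D_c ≈ 3.32 mg/L; min DO ≈ 7.58 mg/L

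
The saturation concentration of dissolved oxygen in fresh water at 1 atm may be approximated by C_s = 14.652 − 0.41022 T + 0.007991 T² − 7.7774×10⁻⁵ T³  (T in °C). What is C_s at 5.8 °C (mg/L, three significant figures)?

C_s = 14.652 − 0.41022×5.8 + 0.007991×5.8² − 7.7774×10⁻⁵×5.8³ = 12.53 mg/L.

C_s ≈ 12.5 mg/L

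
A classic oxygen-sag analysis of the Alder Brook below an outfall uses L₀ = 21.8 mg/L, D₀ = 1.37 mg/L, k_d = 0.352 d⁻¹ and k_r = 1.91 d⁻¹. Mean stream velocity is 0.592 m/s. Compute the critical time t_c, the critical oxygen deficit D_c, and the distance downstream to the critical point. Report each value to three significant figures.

t_c = [1/(k_r−k_d)] ln[(k_r/k_d)(1 − D₀(k_r−k_d)/(k_d L₀))]
= [1/(1.91−0.352)] ln[(1.91/0.352)(1 − 1.37×1.558/(0.352×21.8))]
= (1/1.558) ln[5.426 × 0.7218] = 0.6418 × ln(3.917) = 0.6418 × 1.365 = 0.8763 d.
L(t_c) = L₀ e^(−k_d t_c) = 21.8 × 0.7346 = 16.01 mg/L, and at the critical point k_r D_c = k_d L, so D_c = (0.352/1.91) × 16.01 = 2.951 mg/L.
x_c = v t_c = 0.592 m/s × 0.8763 d × 86400 s/d = 44820 m ≈ 44.8 km.

t_c ≈ 0.876 d; D_c ≈ 2.95 mg/L; x_c ≈ 44.8 km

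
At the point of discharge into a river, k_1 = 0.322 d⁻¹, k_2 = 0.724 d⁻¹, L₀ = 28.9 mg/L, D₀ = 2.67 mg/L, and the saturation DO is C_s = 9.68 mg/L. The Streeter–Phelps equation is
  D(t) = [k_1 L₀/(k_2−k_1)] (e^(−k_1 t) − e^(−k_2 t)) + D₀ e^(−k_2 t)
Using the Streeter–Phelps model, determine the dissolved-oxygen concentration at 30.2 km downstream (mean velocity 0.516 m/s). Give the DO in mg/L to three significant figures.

DO ≈ 3.61 mg/L

Travel time t = x/v = 30.2 km / (0.516 m/s) = 30200 m / 0.516 m/s = 58530 s = 0.6774 d.
k_1 L₀/(k_2−k_1) = 0.322×28.9/(0.724−0.322) = 9.306/0.4020 = 23.15 mg/L.
e^(−k_1 t) = e^(−0.322×0.6774) = 0.8040; e^(−k_2 t) = e^(−0.724×0.6774) = 0.6124.
D = 23.15 × (0.8040 − 0.6124) + 2.67 × 0.6124 = 4.437 + 1.635 = 6.072 mg/L.
DO = C_s − D = 9.68 − 6.072 = 3.608 mg/L.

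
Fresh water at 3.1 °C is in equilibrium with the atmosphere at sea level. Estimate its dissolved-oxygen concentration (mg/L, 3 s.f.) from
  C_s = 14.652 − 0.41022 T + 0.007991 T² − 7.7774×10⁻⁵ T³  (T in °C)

C_s ≈ 13.5 mg/L

C_s = 14.652 − 0.41022×3.1 + 0.007991×3.1² − 7.7774×10⁻⁵×3.1³ = 13.45 mg/L.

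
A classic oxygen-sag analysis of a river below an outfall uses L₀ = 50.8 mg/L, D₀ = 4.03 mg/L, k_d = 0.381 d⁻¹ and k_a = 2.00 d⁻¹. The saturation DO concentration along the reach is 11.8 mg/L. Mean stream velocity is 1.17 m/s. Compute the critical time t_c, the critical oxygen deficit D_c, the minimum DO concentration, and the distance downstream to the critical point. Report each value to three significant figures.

t_c ≈ 0.770 d; D_c ≈ 7.22 mg/L; min DO ≈ 4.58 mg/L; x_c ≈ 77.9 km

At the critical point dD/dt = 0, so k_d L₀ e^(−k_d t) = k_a D. Substituting D(t) from the Streeter–Phelps equation and solving for t gives
t_c = ln[(k_a/k_d)(1 − D₀(k_a−k_d)/(k_d L₀))] / (k_a−k_d).
Here k_a−k_d = 1.619 d⁻¹ and 1 − D₀(k_a−k_d)/(k_d L₀) = 1 − 4.03×1.619/(0.381×50.8) = 0.6629, so
t_c = ln(5.249 × 0.6629) / 1.619 = 1.247 / 1.619 = 0.7702 d.
L(t_c) = L₀ e^(−k_d t_c) = 50.8 × 0.7457 = 37.88 mg/L, and at the critical point k_a D_c = k_d L, so D_c = (0.381/2.00) × 37.88 = 7.216 mg/L.
Minimum DO = C_s − D_c = 11.8 − 7.216 = 4.584 mg/L.
x_c = v t_c = 1.17 m/s × 0.7702 d × 86400 s/d = 77860 m ≈ 77.9 km.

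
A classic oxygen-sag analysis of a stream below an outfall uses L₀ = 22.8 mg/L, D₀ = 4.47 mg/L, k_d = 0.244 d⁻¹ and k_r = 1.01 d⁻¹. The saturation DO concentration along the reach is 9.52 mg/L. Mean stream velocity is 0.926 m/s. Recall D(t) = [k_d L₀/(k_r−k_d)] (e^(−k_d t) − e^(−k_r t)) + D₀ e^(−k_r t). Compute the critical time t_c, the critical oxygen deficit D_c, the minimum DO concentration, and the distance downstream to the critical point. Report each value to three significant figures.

t_c ≈ 0.607 d; D_c ≈ 4.75 mg/L; min DO ≈ 4.77 mg/L; x_c ≈ 48.5 km

At the critical point dD/dt = 0, so k_d L₀ e^(−k_d t) = k_r D. Substituting D(t) from the Streeter–Phelps equation and solving for t gives
t_c = ln[(k_r/k_d)(1 − D₀(k_r−k_d)/(k_d L₀))] / (k_r−k_d).
Here k_r−k_d = 0.7660 d⁻¹ and 1 − D₀(k_r−k_d)/(k_d L₀) = 1 − 4.47×0.7660/(0.244×22.8) = 0.3845, so
t_c = ln(4.139 × 0.3845) / 0.7660 = 0.4648 / 0.7660 = 0.6068 d.
L(t_c) = L₀ e^(−k_d t_c) = 22.8 × 0.8624 = 19.66 mg/L, and at the critical point k_r D_c = k_d L, so D_c = (0.244/1.01) × 19.66 = 4.750 mg/L.
Minimum DO = C_s − D_c = 9.52 − 4.750 = 4.770 mg/L.
x_c = v t_c = 0.926 m/s × 0.6068 d × 86400 s/d = 48550 m ≈ 48.5 km.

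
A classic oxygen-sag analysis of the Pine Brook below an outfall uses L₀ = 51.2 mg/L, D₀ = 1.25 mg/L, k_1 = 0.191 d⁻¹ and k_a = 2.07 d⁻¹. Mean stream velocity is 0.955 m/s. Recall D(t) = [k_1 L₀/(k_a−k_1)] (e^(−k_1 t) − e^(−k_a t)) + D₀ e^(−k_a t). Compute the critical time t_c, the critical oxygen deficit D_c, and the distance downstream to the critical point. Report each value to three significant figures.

At the critical point dD/dt = 0, so k_1 L₀ e^(−k_1 t) = k_a D. Substituting D(t) from the Streeter–Phelps equation and solving for t gives
t_c = ln[(k_a/k_1)(1 − D₀(k_a−k_1)/(k_1 L₀))] / (k_a−k_1).
Here k_a−k_1 = 1.879 d⁻¹ and 1 − D₀(k_a−k_1)/(k_1 L₀) = 1 − 1.25×1.879/(0.191×51.2) = 0.7598, so
t_c = ln(10.84 × 0.7598) / 1.879 = 2.108 / 1.879 = 1.122 d.
L(t_c) = L₀ e^(−k_1 t_c) = 51.2 × 0.8071 = 41.32 mg/L, and at the critical point k_a D_c = k_1 L, so D_c = (0.191/2.07) × 41.32 = 3.813 mg/L.
x_c = v t_c = 0.955 m/s × 1.122 d × 86400 s/d = 92580 m ≈ 92.6 km.

t_c ≈ 1.12 d; D_c ≈ 3.81 mg/L; x_c ≈ 92.6 km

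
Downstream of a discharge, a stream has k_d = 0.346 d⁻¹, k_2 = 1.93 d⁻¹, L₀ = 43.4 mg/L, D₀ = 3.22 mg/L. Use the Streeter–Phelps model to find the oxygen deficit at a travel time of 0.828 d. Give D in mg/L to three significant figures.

k_d L₀/(k_2−k_d) = 0.346×43.4/(1.93−0.346) = 15.02/1.584 = 9.480 mg/L.
e^(−k_d t) = e^(−0.346×0.8280) = 0.7509; e^(−k_2 t) = e^(−1.93×0.8280) = 0.2023.
D = 9.480 × (0.7509 − 0.2023) + 3.22 × 0.2023 = 5.201 + 0.6514 = 5.852 mg/L.

D ≈ 5.85 mg/L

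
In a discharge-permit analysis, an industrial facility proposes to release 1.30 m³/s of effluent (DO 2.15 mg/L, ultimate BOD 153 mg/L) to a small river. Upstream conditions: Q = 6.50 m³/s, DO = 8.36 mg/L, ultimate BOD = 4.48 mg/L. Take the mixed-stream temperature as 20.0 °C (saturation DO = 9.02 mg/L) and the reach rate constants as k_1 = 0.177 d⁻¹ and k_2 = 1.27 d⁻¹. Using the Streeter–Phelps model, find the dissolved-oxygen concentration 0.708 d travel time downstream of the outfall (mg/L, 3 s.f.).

Mixed DO = (6.50×8.36 + 1.30×2.15)/(6.50+1.30) = 57.13/7.800 = 7.325 mg/L.
Mixed L₀ = (6.50×4.48 + 1.30×153)/(7.800) = 228.0/7.800 = 29.23 mg/L.
Initial deficit D₀ = C_s − DO₀ = 9.02 − 7.325 = 1.695 mg/L.
D(0.708) = [0.177×29.23/(1.27−0.177)](e^(−0.177×0.708) − e^(−1.27×0.708)) + 1.695 e^(−1.27×0.708)
= 4.734 × (0.8822 − 0.4069) + 1.695 × 0.4069 = 2.940 mg/L.
DO = 9.02 − 2.940 = 6.080 mg/L.

DO ≈ 6.08 mg/L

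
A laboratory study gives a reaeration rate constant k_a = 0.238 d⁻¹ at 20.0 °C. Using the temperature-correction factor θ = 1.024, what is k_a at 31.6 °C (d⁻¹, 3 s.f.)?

k_a(T₂) = k_a(T₁) · θ^(T₂−T₁) = 0.238 × 1.024^(31.6−20.0)
= 0.238 × 1.024^11.6 = 0.238 × 1.317 = 0.3134 d⁻¹.

k_a ≈ 0.313 d⁻¹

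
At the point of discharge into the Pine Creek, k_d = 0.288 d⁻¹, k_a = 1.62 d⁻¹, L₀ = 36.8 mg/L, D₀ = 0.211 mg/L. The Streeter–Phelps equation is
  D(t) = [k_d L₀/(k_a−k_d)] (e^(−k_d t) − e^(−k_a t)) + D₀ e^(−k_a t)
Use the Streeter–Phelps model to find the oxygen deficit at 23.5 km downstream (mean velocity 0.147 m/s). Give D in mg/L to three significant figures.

Travel time t = x/v = 23.5 km / (0.147 m/s) = 23500 m / 0.147 m/s = 159900 s = 1.850 d.
k_d L₀/(k_a−k_d) = 0.288×36.8/(1.62−0.288) = 10.60/1.332 = 7.957 mg/L.
e^(−k_d t) = e^(−0.288×1.850) = 0.5869; e^(−k_a t) = e^(−1.62×1.850) = 0.04991.
D = 7.957 × (0.5869 − 0.04991) + 0.211 × 0.04991 = 4.273 + 0.01053 = 4.283 mg/L.

D ≈ 4.28 mg/L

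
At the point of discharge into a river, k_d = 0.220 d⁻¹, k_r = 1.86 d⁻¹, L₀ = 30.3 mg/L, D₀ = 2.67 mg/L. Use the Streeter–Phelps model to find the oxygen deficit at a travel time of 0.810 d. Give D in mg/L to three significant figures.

k_d L₀/(k_r−k_d) = 0.220×30.3/(1.86−0.220) = 6.666/1.640 = 4.065 mg/L.
e^(−k_d t) = e^(−0.220×0.8100) = 0.8368; e^(−k_r t) = e^(−1.86×0.8100) = 0.2217.
D = 4.065 × (0.8368 − 0.2217) + 2.67 × 0.2217 = 2.500 + 0.5918 = 3.092 mg/L.

D ≈ 3.09 mg/L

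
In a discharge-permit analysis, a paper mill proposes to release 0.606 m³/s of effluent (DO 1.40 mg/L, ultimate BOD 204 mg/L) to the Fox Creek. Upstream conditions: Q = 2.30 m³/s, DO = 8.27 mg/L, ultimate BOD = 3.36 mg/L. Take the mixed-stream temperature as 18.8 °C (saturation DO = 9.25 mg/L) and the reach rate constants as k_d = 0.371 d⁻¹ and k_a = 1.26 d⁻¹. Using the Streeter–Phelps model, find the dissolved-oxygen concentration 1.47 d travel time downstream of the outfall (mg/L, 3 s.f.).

Mixed DO = (2.30×8.27 + 0.606×1.40)/(2.30+0.606) = 19.87/2.906 = 6.837 mg/L.
Mixed L₀ = (2.30×3.36 + 0.606×204)/(2.906) = 131.4/2.906 = 45.20 mg/L.
Initial deficit D₀ = C_s − DO₀ = 9.25 − 6.837 = 2.413 mg/L.
D(1.47) = [0.371×45.20/(1.26−0.371)](e^(−0.371×1.47) − e^(−1.26×1.47)) + 2.413 e^(−1.26×1.47)
= 18.86 × (0.5796 − 0.1569) + 2.413 × 0.1569 = 8.353 mg/L.
DO = 9.25 − 8.353 = 0.8974 mg/L.

DO ≈ 0.897 mg/L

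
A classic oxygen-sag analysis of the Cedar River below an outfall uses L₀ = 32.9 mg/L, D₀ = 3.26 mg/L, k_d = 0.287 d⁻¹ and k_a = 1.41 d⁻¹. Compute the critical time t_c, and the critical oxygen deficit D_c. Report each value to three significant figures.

t_c ≈ 0.981 d; D_c ≈ 5.05 mg/L

At the critical point dD/dt = 0, so k_d L₀ e^(−k_d t) = k_a D. Substituting D(t) from the Streeter–Phelps equation and solving for t gives
t_c = ln[(k_a/k_d)(1 − D₀(k_a−k_d)/(k_d L₀))] / (k_a−k_d).
Here k_a−k_d = 1.123 d⁻¹ and 1 − D₀(k_a−k_d)/(k_d L₀) = 1 − 3.26×1.123/(0.287×32.9) = 0.6123, so
t_c = ln(4.913 × 0.6123) / 1.123 = 1.101 / 1.123 = 0.9807 d.
L(t_c) = L₀ e^(−k_d t_c) = 32.9 × 0.7547 = 24.83 mg/L, and at the critical point k_a D_c = k_d L, so D_c = (0.287/1.41) × 24.83 = 5.054 mg/L.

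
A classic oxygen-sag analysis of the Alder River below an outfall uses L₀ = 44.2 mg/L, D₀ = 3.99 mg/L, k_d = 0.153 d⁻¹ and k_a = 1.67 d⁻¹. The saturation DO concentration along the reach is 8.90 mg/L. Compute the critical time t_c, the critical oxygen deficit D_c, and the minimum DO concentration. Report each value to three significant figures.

At the critical point dD/dt = 0, so k_d L₀ e^(−k_d t) = k_a D. Substituting D(t) from the Streeter–Phelps equation and solving for t gives
t_c = ln[(k_a/k_d)(1 − D₀(k_a−k_d)/(k_d L₀))] / (k_a−k_d).
Here k_a−k_d = 1.517 d⁻¹ and 1 − D₀(k_a−k_d)/(k_d L₀) = 1 − 3.99×1.517/(0.153×44.2) = 0.1050, so
t_c = ln(10.92 × 0.1050) / 1.517 = 0.1359 / 1.517 = 0.08960 d.
L(t_c) = L₀ e^(−k_d t_c) = 44.2 × 0.9864 = 43.60 mg/L, and at the critical point k_a D_c = k_d L, so D_c = (0.153/1.67) × 43.60 = 3.994 mg/L.
Minimum DO = C_s − D_c = 8.90 − 3.994 = 4.906 mg/L.

t_c ≈ 0.0896 d; D_c ≈ 3.99 mg/L; min DO ≈ 4.91 mg/L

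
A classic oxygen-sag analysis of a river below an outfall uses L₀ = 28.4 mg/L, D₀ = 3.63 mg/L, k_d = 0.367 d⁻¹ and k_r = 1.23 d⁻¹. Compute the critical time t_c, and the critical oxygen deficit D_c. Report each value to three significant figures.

With k_r/k_d = 3.351 and 1 − D₀(k_r−k_d)/(k_d L₀) = 0.6994,
t_c = ln(3.351 × 0.6994) / (1.23 − 0.367) = ln(2.344) / 0.8630 = 0.8519/0.8630 = 0.9872 d.
D_c = (k_d/k_r) L₀ e^(−k_d t_c) = (0.367/1.23) × 28.4 × e^(−0.367×0.9872) = 0.2984 × 28.4 × 0.6961 = 5.898 mg/L.

t_c ≈ 0.987 d; D_c ≈ 5.90 mg/L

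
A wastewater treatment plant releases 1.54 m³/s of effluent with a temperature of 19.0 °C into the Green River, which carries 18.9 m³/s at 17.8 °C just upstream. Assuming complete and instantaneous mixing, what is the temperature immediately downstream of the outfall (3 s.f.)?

Flow-weighted mixing: C = (Q_r C_r + Q_w C_w)/(Q_r + Q_w)
= (18.9×17.8 + 1.54×19.0)/(18.9 + 1.54) = 365.7/20.44 = 17.89 °C.

17.9 °C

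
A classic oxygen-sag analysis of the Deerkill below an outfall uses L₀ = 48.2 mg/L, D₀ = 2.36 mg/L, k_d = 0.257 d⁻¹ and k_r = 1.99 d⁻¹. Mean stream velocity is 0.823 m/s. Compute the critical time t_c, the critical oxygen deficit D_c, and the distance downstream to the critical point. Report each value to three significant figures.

t_c ≈ 0.950 d; D_c ≈ 4.88 mg/L; x_c ≈ 67.5 km

At the critical point dD/dt = 0, so k_d L₀ e^(−k_d t) = k_r D. Substituting D(t) from the Streeter–Phelps equation and solving for t gives
t_c = ln[(k_r/k_d)(1 − D₀(k_r−k_d)/(k_d L₀))] / (k_r−k_d).
Here k_r−k_d = 1.733 d⁻¹ and 1 − D₀(k_r−k_d)/(k_d L₀) = 1 − 2.36×1.733/(0.257×48.2) = 0.6698, so
t_c = ln(7.743 × 0.6698) / 1.733 = 1.646 / 1.733 = 0.9499 d.
L(t_c) = L₀ e^(−k_d t_c) = 48.2 × 0.7834 = 37.76 mg/L, and at the critical point k_r D_c = k_d L, so D_c = (0.257/1.99) × 37.76 = 4.877 mg/L.
x_c = v t_c = 0.823 m/s × 0.9499 d × 86400 s/d = 67540 m ≈ 67.5 km.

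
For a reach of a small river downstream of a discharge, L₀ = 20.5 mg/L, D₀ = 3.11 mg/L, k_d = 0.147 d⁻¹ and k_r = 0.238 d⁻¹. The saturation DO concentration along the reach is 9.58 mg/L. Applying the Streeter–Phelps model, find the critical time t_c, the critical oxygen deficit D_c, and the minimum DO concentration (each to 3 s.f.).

t_c = [1/(k_r−k_d)] ln[(k_r/k_d)(1 − D₀(k_r−k_d)/(k_d L₀))]
= [1/(0.238−0.147)] ln[(0.238/0.147)(1 − 3.11×0.09100/(0.147×20.5))]
= (1/0.09100) ln[1.619 × 0.9061] = 10.99 × ln(1.467) = 10.99 × 0.3832 = 4.211 d.
D_c = (k_d/k_r) L₀ e^(−k_d t_c) = (0.147/0.238) × 20.5 × e^(−0.147×4.211) = 0.6176 × 20.5 × 0.5385 = 6.818 mg/L.
Minimum DO = C_s − D_c = 9.58 − 6.818 = 2.762 mg/L.

t_c ≈ 4.21 d; D_c ≈ 6.82 mg/L; min DO ≈ 2.76 mg/L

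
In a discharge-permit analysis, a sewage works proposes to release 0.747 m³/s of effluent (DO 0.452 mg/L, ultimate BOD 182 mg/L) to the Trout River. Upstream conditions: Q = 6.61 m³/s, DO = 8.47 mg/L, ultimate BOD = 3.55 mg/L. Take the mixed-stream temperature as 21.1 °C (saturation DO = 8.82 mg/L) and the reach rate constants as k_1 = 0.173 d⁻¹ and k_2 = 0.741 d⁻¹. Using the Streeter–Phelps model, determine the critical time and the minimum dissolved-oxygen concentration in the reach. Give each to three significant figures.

t_c ≈ 2.22 d; minimum DO ≈ 5.37 mg/L

Mixed DO = (6.61×8.47 + 0.747×0.452)/(6.61+0.747) = 56.32/7.357 = 7.656 mg/L.
Mixed L₀ = (6.61×3.55 + 0.747×182)/(7.357) = 159.4/7.357 = 21.67 mg/L.
Initial deficit D₀ = C_s − DO₀ = 8.82 − 7.656 = 1.164 mg/L.
t_c = (1/0.5680) ln[(0.741/0.173)(1 − 1.164×0.5680/(0.173×21.67))] = 1.761 × ln(3.528) = 2.219 d.
D_c = (0.173/0.741) × 21.67 × e^(−0.173×2.219) = 0.2335 × 21.67 × 0.6812 = 3.446 mg/L.
Minimum DO = 8.82 − 3.446 = 5.374 mg/L.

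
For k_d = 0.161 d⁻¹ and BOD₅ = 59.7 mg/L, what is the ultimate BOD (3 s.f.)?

BOD₅ = L₀(1 − e^(−5k_d)) ⇒ L₀ = BOD₅ / (1 − e^(−5×0.161))
= 59.7 / (1 − 0.4471) = 59.7 / 0.5529 = 108.0 mg/L.

L₀ ≈ 108 mg/L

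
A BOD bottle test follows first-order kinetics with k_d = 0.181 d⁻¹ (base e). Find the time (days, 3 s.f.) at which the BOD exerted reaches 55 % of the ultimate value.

t ≈ 4.41 d

y/L₀ = 1 − e^(−k_d t) = 0.55 ⇒ e^(−k_d t) = 0.450
t = −ln(0.450) / 0.181 = 0.7985 / 0.181 = 4.412 d.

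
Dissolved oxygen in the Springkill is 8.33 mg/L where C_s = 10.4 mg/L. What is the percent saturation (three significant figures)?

80.1 % saturation

% saturation = C/C_s × 100 = 8.33/10.4 × 100 = 80.1 %.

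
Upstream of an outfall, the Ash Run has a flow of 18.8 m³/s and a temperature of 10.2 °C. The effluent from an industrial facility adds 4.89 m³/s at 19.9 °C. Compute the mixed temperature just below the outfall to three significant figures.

12.2 °C

Flow-weighted mixing: C = (Q_r C_r + Q_w C_w)/(Q_r + Q_w)
= (18.8×10.2 + 4.89×19.9)/(18.8 + 4.89) = 289.1/23.69 = 12.20 °C.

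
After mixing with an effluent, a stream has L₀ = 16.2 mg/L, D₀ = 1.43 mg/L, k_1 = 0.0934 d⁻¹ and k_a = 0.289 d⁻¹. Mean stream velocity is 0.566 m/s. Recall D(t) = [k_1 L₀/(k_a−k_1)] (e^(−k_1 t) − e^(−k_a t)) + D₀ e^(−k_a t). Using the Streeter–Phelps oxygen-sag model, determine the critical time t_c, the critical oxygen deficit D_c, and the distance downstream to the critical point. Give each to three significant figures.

t_c ≈ 4.73 d; D_c ≈ 3.37 mg/L; x_c ≈ 231 km

At the critical point dD/dt = 0, so k_1 L₀ e^(−k_1 t) = k_a D. Substituting D(t) from the Streeter–Phelps equation and solving for t gives
t_c = ln[(k_a/k_1)(1 − D₀(k_a−k_1)/(k_1 L₀))] / (k_a−k_1).
Here k_a−k_1 = 0.1956 d⁻¹ and 1 − D₀(k_a−k_1)/(k_1 L₀) = 1 − 1.43×0.1956/(0.0934×16.2) = 0.8151, so
t_c = ln(3.094 × 0.8151) / 0.1956 = 0.9251 / 0.1956 = 4.730 d.
L(t_c) = L₀ e^(−k_1 t_c) = 16.2 × 0.6429 = 10.42 mg/L, and at the critical point k_a D_c = k_1 L, so D_c = (0.0934/0.289) × 10.42 = 3.366 mg/L.
x_c = v t_c = 0.566 m/s × 4.730 d × 86400 s/d = 231300 m ≈ 231 km.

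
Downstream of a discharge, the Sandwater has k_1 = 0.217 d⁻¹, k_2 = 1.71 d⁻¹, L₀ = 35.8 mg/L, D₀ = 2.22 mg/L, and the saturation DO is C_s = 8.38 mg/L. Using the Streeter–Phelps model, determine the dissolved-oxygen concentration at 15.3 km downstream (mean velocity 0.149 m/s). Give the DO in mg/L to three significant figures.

DO ≈ 4.75 mg/L

Travel time t = x/v = 15.3 km / (0.149 m/s) = 15300 m / 0.149 m/s = 102700 s = 1.188 d.
k_1 L₀/(k_2−k_1) = 0.217×35.8/(1.71−0.217) = 7.769/1.493 = 5.203 mg/L.
e^(−k_1 t) = e^(−0.217×1.188) = 0.7727; e^(−k_2 t) = e^(−1.71×1.188) = 0.1310.
D = 5.203 × (0.7727 − 0.1310) + 2.22 × 0.1310 = 3.339 + 0.2909 = 3.630 mg/L.
DO = C_s − D = 8.38 − 3.630 = 4.750 mg/L.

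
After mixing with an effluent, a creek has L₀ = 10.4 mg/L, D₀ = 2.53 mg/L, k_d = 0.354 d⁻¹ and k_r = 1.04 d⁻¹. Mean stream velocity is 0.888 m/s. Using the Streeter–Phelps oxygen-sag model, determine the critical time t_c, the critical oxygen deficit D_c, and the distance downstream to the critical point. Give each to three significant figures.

With k_r/k_d = 2.938 and 1 − D₀(k_r−k_d)/(k_d L₀) = 0.5286,
t_c = ln(2.938 × 0.5286) / (1.04 − 0.354) = ln(1.553) / 0.6860 = 0.4401/0.6860 = 0.6416 d.
L(t_c) = L₀ e^(−k_d t_c) = 10.4 × 0.7968 = 8.287 mg/L, and at the critical point k_r D_c = k_d L, so D_c = (0.354/1.04) × 8.287 = 2.821 mg/L.
x_c = v t_c = 0.888 m/s × 0.6416 d × 86400 s/d = 49220 m ≈ 49.2 km.

t_c ≈ 0.642 d; D_c ≈ 2.82 mg/L; x_c ≈ 49.2 km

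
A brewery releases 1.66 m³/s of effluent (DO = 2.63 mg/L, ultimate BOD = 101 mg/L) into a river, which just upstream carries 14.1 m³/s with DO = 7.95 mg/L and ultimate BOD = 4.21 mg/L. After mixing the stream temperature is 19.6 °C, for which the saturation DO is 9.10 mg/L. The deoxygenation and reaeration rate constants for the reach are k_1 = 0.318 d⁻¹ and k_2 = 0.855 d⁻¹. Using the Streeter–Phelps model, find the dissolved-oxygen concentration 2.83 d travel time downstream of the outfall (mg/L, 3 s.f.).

Mixed DO = (14.1×7.95 + 1.66×2.63)/(14.1+1.66) = 116.5/15.76 = 7.390 mg/L.
Mixed L₀ = (14.1×4.21 + 1.66×101)/(15.76) = 227.0/15.76 = 14.40 mg/L.
Initial deficit D₀ = C_s − DO₀ = 9.10 − 7.390 = 1.710 mg/L.
D(2.83) = [0.318×14.40/(0.855−0.318)](e^(−0.318×2.83) − e^(−0.855×2.83)) + 1.710 e^(−0.855×2.83)
= 8.530 × (0.4066 − 0.08895) + 1.710 × 0.08895 = 2.862 mg/L.
DO = 9.10 − 2.862 = 6.238 mg/L.

DO ≈ 6.24 mg/L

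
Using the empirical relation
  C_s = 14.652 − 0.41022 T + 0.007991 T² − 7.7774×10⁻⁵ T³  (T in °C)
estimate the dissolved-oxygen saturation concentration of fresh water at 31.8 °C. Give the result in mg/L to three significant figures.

C_s ≈ 7.19 mg/L

C_s = 14.652 − 0.41022×31.8 + 0.007991×31.8² − 7.7774×10⁻⁵×31.8³ = 7.187 mg/L.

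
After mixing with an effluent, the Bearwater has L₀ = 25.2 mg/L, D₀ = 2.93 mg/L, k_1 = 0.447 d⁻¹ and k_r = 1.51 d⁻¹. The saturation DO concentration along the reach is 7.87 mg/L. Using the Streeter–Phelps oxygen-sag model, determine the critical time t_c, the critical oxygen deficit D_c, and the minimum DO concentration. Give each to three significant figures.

t_c = [1/(k_r−k_1)] ln[(k_r/k_1)(1 − D₀(k_r−k_1)/(k_1 L₀))]
= [1/(1.51−0.447)] ln[(1.51/0.447)(1 − 2.93×1.063/(0.447×25.2))]
= (1/1.063) ln[3.378 × 0.7235] = 0.9407 × ln(2.444) = 0.9407 × 0.8937 = 0.8407 d.
D_c = (k_1/k_r) L₀ e^(−k_1 t_c) = (0.447/1.51) × 25.2 × e^(−0.447×0.8407) = 0.2960 × 25.2 × 0.6867 = 5.123 mg/L.
Minimum DO = C_s − D_c = 7.87 − 5.123 = 2.747 mg/L.

t_c ≈ 0.841 d; D_c ≈ 5.12 mg/L; min DO ≈ 2.75 mg/L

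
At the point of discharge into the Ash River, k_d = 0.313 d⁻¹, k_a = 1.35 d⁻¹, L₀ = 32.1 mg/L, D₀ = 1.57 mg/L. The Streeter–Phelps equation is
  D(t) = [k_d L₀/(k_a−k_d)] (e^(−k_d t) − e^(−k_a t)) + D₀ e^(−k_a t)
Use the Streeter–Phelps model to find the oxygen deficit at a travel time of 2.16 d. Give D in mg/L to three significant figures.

k_d L₀/(k_a−k_d) = 0.313×32.1/(1.35−0.313) = 10.05/1.037 = 9.689 mg/L.
e^(−k_d t) = e^(−0.313×2.160) = 0.5086; e^(−k_a t) = e^(−1.35×2.160) = 0.05415.
D = 9.689 × (0.5086 − 0.05415) + 1.57 × 0.05415 = 4.403 + 0.08502 = 4.488 mg/L.

D ≈ 4.49 mg/L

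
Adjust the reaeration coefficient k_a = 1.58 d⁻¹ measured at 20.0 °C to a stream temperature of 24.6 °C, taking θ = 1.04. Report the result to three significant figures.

k_a(T₂) = k_a(T₁) · θ^(T₂−T₁) = 1.58 × 1.04^(24.6−20.0)
= 1.58 × 1.04^4.60 = 1.58 × 1.198 = 1.892 d⁻¹.

k_a ≈ 1.89 d⁻¹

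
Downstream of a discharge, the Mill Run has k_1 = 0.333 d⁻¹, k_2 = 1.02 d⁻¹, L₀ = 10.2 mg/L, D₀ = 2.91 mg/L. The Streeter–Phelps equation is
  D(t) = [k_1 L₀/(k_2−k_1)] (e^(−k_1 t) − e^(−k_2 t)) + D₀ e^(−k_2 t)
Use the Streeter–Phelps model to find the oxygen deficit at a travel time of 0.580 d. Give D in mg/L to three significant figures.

k_1 L₀/(k_2−k_1) = 0.333×10.2/(1.02−0.333) = 3.397/0.6870 = 4.944 mg/L.
e^(−k_1 t) = e^(−0.333×0.5800) = 0.8244; e^(−k_2 t) = e^(−1.02×0.5800) = 0.5534.
D = 4.944 × (0.8244 − 0.5534) + 2.91 × 0.5534 = 1.339 + 1.611 = 2.950 mg/L.

D ≈ 2.95 mg/L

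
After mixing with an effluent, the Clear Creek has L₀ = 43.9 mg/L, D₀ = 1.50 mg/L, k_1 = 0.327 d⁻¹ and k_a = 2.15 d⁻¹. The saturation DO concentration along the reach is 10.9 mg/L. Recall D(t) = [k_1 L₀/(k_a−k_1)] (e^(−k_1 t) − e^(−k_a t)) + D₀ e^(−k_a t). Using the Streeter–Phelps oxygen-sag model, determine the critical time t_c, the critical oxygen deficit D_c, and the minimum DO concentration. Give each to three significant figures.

t_c ≈ 0.917 d; D_c ≈ 4.95 mg/L; min DO ≈ 5.95 mg/L

With k_a/k_1 = 6.575 and 1 − D₀(k_a−k_1)/(k_1 L₀) = 0.8095,
t_c = ln(6.575 × 0.8095) / (2.15 − 0.327) = ln(5.322) / 1.823 = 1.672/1.823 = 0.9171 d.
D_c = (k_1/k_a) L₀ e^(−k_1 t_c) = (0.327/2.15) × 43.9 × e^(−0.327×0.9171) = 0.1521 × 43.9 × 0.7409 = 4.947 mg/L.
Minimum DO = C_s − D_c = 10.9 − 4.947 = 5.953 mg/L.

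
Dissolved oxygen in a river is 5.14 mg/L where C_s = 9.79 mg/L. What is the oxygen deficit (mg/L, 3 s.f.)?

D = C_s − C = 9.79 − 5.14 = 4.65 mg/L.

D ≈ 4.65 mg/L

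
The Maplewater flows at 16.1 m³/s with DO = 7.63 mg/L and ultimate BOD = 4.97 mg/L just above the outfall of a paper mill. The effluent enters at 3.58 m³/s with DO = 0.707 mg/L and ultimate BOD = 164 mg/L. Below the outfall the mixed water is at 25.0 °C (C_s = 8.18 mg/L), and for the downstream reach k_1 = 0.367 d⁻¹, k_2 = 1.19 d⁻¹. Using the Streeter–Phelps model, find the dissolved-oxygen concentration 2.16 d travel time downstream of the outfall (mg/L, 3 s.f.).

Mixed DO = (16.1×7.63 + 3.58×0.707)/(16.1+3.58) = 125.4/19.68 = 6.371 mg/L.
Mixed L₀ = (16.1×4.97 + 3.58×164)/(19.68) = 667.1/19.68 = 33.90 mg/L.
Initial deficit D₀ = C_s − DO₀ = 8.18 − 6.371 = 1.809 mg/L.
D(2.16) = [0.367×33.90/(1.19−0.367)](e^(−0.367×2.16) − e^(−1.19×2.16)) + 1.809 e^(−1.19×2.16)
= 15.12 × (0.4526 − 0.07650) + 1.809 × 0.07650 = 5.824 mg/L.
DO = 8.18 − 5.824 = 2.356 mg/L.

DO ≈ 2.36 mg/L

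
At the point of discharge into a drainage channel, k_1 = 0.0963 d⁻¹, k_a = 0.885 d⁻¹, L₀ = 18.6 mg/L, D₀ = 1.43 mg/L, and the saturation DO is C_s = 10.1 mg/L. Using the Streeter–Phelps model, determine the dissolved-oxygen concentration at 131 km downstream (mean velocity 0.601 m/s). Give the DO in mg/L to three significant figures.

Travel time t = x/v = 131 km / (0.601 m/s) = 131000 m / 0.601 m/s = 218000 s = 2.523 d.
k_1 L₀/(k_a−k_1) = 0.0963×18.6/(0.885−0.0963) = 1.791/0.7887 = 2.271 mg/L.
e^(−k_1 t) = e^(−0.0963×2.523) = 0.7843; e^(−k_a t) = e^(−0.885×2.523) = 0.1072.
D = 2.271 × (0.7843 − 0.1072) + 1.43 × 0.1072 = 1.538 + 0.1534 = 1.691 mg/L.
DO = C_s − D = 10.1 − 1.691 = 8.409 mg/L.

DO ≈ 8.41 mg/L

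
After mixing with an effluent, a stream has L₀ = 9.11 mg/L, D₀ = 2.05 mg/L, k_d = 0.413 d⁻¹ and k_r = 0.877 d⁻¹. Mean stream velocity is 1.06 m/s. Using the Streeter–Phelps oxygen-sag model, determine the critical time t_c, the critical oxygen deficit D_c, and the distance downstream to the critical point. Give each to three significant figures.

At the critical point dD/dt = 0, so k_d L₀ e^(−k_d t) = k_r D. Substituting D(t) from the Streeter–Phelps equation and solving for t gives
t_c = ln[(k_r/k_d)(1 − D₀(k_r−k_d)/(k_d L₀))] / (k_r−k_d).
Here k_r−k_d = 0.4640 d⁻¹ and 1 − D₀(k_r−k_d)/(k_d L₀) = 1 − 2.05×0.4640/(0.413×9.11) = 0.7472, so
t_c = ln(2.123 × 0.7472) / 0.4640 = 0.4616 / 0.4640 = 0.9949 d.
L(t_c) = L₀ e^(−k_d t_c) = 9.11 × 0.6631 = 6.041 mg/L, and at the critical point k_r D_c = k_d L, so D_c = (0.413/0.877) × 6.041 = 2.845 mg/L.
x_c = v t_c = 1.06 m/s × 0.9949 d × 86400 s/d = 91110 m ≈ 91.1 km.

t_c ≈ 0.995 d; D_c ≈ 2.84 mg/L; x_c ≈ 91.1 km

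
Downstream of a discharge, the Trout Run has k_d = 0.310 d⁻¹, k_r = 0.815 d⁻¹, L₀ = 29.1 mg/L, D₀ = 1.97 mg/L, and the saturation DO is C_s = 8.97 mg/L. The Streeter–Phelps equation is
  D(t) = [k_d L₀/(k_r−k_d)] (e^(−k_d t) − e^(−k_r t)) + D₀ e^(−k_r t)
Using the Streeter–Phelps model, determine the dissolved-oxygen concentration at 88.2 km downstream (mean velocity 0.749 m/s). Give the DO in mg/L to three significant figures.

DO ≈ 2.50 mg/L

Travel time t = x/v = 88.2 km / (0.749 m/s) = 88200 m / 0.749 m/s = 117800 s = 1.363 d.
k_d L₀/(k_r−k_d) = 0.310×29.1/(0.815−0.310) = 9.021/0.5050 = 17.86 mg/L.
e^(−k_d t) = e^(−0.310×1.363) = 0.6554; e^(−k_r t) = e^(−0.815×1.363) = 0.3293.
D = 17.86 × (0.6554 − 0.3293) + 1.97 × 0.3293 = 5.825 + 0.6487 = 6.474 mg/L.
DO = C_s − D = 8.97 − 6.474 = 2.496 mg/L.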